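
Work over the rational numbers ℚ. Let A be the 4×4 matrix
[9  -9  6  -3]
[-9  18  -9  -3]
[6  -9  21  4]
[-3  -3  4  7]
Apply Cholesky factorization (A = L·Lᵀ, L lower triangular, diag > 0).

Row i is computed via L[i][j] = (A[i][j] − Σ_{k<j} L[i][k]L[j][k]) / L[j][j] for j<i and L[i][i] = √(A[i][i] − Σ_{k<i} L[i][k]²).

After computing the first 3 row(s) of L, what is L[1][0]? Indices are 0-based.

Step 1: L[0][0] = √(9) = 3.
  L[1][0] = (-9) / L[0][0] = -3.
Step 2: L[1][1] = √(9) = 3.
  L[2][0] = (6) / L[0][0] = 2.
  L[2][1] = (-3) / L[1][1] = -1.
Step 3: L[2][2] = √(16) = 4.

L[1][0] = -3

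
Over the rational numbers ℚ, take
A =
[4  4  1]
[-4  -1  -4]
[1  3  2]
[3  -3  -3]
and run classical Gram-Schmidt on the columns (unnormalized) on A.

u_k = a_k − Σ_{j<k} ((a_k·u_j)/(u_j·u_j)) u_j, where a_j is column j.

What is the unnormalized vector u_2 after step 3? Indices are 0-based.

u_2 = (-171/91, -270/91, 9/182, -267/182)

Step 1: u_0 = a_0 = (4, -4, 1, 3).
Step 2: u_1 = a_1 − (1/3)·u_0 = (8/3, 1/3, 8/3, -4).
Step 3: u_2 = a_2 − (13/42)·u_0 − (8/13)·u_1 = (-171/91, -270/91, 9/182, -267/182).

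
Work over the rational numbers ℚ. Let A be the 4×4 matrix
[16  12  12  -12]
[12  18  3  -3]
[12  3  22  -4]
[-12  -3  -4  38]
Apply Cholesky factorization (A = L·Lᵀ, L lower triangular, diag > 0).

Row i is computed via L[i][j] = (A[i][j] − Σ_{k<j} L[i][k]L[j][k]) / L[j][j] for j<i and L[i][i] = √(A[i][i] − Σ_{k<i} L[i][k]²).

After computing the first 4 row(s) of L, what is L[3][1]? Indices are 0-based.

Step 1: L[0][0] = √(16) = 4.
  L[1][0] = (12) / L[0][0] = 3.
Step 2: L[1][1] = √(9) = 3.
  L[2][0] = (12) / L[0][0] = 3.
  L[2][1] = (-6) / L[1][1] = -2.
Step 3: L[2][2] = √(9) = 3.
  L[3][0] = (-12) / L[0][0] = -3.
  L[3][1] = (6) / L[1][1] = 2.
  L[3][2] = (9) / L[2][2] = 3.
Step 4: L[3][3] = √(16) = 4.

L[3][1] = 2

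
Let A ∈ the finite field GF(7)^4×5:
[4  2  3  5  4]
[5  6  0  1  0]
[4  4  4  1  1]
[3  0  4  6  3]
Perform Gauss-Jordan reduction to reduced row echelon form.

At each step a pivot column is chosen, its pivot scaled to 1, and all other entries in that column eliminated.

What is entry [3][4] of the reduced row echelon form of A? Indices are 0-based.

step 1: normalize row 0 (÷4) = (1, 4, 6, 3, 1)
  row 1: subtract 5×row0 = (0, 0, 5, 0, 2)
  row 2: subtract 4×row0 = (0, 2, 1, 3, 4)
  row 3: subtract 3×row0 = (0, 2, 0, 4, 0)
step 2: exchange rows 1,2
step 2: normalize row 1 (÷2) = (0, 1, 4, 5, 2)
  row 0: subtract 4×row1 = (1, 0, 4, 4, 0)
  row 3: subtract 2×row1 = (0, 0, 6, 1, 3)
step 3: normalize row 2 (÷5) = (0, 0, 1, 0, 6)
  row 0: subtract 4×row2 = (1, 0, 0, 4, 4)
  row 1: subtract 4×row2 = (0, 1, 0, 5, 6)
  row 3: subtract 6×row2 = (0, 0, 0, 1, 2)
step 4: normalize row 3 (÷1) = (0, 0, 0, 1, 2)
  row 0: subtract 4×row3 = (1, 0, 0, 0, 3)
  row 1: subtract 5×row3 = (0, 1, 0, 0, 3)

M[3][4] = 2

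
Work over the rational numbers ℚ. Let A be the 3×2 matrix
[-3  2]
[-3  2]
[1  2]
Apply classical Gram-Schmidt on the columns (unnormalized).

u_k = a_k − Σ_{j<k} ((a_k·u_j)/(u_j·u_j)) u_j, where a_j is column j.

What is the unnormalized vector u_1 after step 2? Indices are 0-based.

u_1 = (8/19, 8/19, 48/19)

Step 1: u_0 = a_0 = (-3, -3, 1).
Step 2: u_1 = a_1 − (-10/19)·u_0 = (8/19, 8/19, 48/19).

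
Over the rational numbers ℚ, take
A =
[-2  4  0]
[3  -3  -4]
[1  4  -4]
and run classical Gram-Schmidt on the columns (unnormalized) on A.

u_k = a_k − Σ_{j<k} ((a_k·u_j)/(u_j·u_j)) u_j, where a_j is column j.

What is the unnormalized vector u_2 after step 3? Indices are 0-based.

Step 1: u_0 = a_0 = (-2, 3, 1).
Step 2: u_1 = a_1 − (-13/14)·u_0 = (15/7, -3/14, 69/14).
Step 3: u_2 = a_2 − (-8/7)·u_0 − (-88/135)·u_1 = (-8/9, -32/45, 16/45).

u_2 = (-8/9, -32/45, 16/45)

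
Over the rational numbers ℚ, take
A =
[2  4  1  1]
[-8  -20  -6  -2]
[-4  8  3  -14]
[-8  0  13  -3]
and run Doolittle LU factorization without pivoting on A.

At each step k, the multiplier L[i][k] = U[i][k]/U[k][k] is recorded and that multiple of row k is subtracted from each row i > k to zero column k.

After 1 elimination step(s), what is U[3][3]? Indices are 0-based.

Step 1: pivot at (0,0) is 2.
  row1 ← row1 − (-4)·row0  ⇒  L[1][0]=-4, U row1=(0, -4, -2, 2)
  row2 ← row2 − (-2)·row0  ⇒  L[2][0]=-2, U row2=(0, 16, 5, -12)
  row3 ← row3 − (-4)·row0  ⇒  L[3][0]=-4, U row3=(0, 16, 17, 1)

U[3][3] = 1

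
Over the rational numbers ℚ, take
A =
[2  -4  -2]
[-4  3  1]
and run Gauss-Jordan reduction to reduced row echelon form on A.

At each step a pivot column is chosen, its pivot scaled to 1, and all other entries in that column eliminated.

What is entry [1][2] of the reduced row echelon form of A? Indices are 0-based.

M[1][2] = 3/5

pivot(0,0)=2: scale R0 → (1, -2, -1)
  clear (1,0): R1 −= (-4)R0 → (0, -5, -3)
pivot(1,1)=-5: scale R1 → (0, 1, 3/5)
  clear (0,1): R0 −= (-2)R1 → (1, 0, 1/5)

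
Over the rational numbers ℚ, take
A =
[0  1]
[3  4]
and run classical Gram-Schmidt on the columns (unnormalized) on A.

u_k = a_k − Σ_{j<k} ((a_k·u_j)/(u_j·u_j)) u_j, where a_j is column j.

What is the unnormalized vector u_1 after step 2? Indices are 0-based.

Step 1: u_0 = a_0 = (0, 3).
Step 2: u_1 = a_1 − (4/3)·u_0 = (1, 0).

u_1 = (1, 0)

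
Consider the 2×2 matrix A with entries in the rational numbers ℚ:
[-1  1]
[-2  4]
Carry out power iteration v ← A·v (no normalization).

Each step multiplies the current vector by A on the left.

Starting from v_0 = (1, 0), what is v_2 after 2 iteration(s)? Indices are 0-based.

v_0 = (1, 0).
v_1 = A·v_0 = (-1, -2).
v_2 = A·v_1 = (-1, -6).

v_2 = (-1, -6)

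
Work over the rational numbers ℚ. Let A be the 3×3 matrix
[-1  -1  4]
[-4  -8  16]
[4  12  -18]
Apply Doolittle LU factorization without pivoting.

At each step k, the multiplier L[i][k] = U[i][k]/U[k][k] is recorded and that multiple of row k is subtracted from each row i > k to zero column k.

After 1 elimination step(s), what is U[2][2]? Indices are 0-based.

k=0: U[0][0]=-1
  eliminate (1,0): mult=4, new row 1: (0, -4, 0); set L[1][0]=4
  eliminate (2,0): mult=-4, new row 2: (0, 8, -2); set L[2][0]=-4

U[2][2] = -2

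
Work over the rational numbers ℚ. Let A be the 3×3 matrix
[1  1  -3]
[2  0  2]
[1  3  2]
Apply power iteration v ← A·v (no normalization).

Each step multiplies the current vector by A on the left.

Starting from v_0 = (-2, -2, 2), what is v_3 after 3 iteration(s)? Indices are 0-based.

v_0 = (-2, -2, 2).
v_1 = A·v_0 = (-10, 0, -4).
v_2 = A·v_1 = (2, -28, -18).
v_3 = A·v_2 = (28, -32, -118).

v_3 = (28, -32, -118)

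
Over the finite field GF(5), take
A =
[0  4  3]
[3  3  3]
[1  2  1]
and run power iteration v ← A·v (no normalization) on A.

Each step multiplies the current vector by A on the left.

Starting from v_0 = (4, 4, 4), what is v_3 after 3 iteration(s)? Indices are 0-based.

v_0 = (4, 4, 4).
v_1 = A·v_0 = (3, 1, 1).
v_2 = A·v_1 = (2, 0, 1).
v_3 = A·v_2 = (3, 4, 3).

v_3 = (3, 4, 3)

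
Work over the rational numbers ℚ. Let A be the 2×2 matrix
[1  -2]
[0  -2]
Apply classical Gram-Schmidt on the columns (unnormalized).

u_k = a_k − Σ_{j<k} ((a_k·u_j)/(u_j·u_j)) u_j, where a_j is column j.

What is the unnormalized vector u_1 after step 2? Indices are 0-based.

Step 1: u_0 = a_0 = (1, 0).
Step 2: u_1 = a_1 − (-2)·u_0 = (0, -2).

u_1 = (0, -2)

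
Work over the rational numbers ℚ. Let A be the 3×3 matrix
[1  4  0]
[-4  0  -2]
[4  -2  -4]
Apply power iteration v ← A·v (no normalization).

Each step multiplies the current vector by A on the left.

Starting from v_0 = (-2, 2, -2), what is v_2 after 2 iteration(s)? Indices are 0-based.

v_0 = (-2, 2, -2).
v_1 = A·v_0 = (6, 12, -4).
v_2 = A·v_1 = (54, -16, 16).

v_2 = (54, -16, 16)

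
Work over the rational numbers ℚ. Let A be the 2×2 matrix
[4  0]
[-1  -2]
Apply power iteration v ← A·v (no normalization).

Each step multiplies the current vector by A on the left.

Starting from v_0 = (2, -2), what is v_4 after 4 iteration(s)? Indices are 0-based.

v_0 = (2, -2).
v_1 = A·v_0 = (8, 2).
v_2 = A·v_1 = (32, -12).
v_3 = A·v_2 = (128, -8).
v_4 = A·v_3 = (512, -112).

v_4 = (512, -112)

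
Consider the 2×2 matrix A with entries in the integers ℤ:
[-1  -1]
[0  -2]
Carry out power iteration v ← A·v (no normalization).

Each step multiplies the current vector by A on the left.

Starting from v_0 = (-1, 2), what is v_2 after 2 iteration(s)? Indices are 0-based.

v_2 = (5, 8)

v_0 = (-1, 2).
v_1 = A·v_0 = (-1, -4).
v_2 = A·v_1 = (5, 8).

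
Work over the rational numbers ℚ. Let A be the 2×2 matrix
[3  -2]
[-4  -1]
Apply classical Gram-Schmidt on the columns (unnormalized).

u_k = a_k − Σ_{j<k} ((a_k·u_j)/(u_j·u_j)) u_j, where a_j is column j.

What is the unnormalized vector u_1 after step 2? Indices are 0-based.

Step 1: u_0 = a_0 = (3, -4).
Step 2: u_1 = a_1 − (-2/25)·u_0 = (-44/25, -33/25).

u_1 = (-44/25, -33/25)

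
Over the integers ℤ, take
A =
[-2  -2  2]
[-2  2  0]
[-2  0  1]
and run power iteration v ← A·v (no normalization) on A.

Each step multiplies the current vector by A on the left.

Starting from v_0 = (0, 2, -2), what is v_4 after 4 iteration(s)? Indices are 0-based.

v_4 = (-12, 136, 62)

v_0 = (0, 2, -2).
v_1 = A·v_0 = (-8, 4, -2).
v_2 = A·v_1 = (4, 24, 14).
v_3 = A·v_2 = (-28, 40, 6).
v_4 = A·v_3 = (-12, 136, 62).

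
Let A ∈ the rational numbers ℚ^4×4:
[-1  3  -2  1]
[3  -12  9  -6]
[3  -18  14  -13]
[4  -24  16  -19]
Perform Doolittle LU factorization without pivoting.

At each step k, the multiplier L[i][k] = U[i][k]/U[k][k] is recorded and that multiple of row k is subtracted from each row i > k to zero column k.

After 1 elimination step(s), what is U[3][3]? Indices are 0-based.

U[3][3] = -15

k=0: U[0][0]=-1
  eliminate (1,0): mult=-3, new row 1: (0, -3, 3, -3); set L[1][0]=-3
  eliminate (2,0): mult=-3, new row 2: (0, -9, 8, -10); set L[2][0]=-3
  eliminate (3,0): mult=-4, new row 3: (0, -12, 8, -15); set L[3][0]=-4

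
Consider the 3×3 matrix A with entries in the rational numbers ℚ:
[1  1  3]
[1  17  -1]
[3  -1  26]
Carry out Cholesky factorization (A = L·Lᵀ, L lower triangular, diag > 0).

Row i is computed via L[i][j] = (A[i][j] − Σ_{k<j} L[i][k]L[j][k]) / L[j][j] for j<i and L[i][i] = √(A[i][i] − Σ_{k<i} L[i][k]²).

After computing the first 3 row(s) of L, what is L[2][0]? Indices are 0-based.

Step 1: L[0][0] = √(1) = 1.
  L[1][0] = (1) / L[0][0] = 1.
Step 2: L[1][1] = √(16) = 4.
  L[2][0] = (3) / L[0][0] = 3.
  L[2][1] = (-4) / L[1][1] = -1.
Step 3: L[2][2] = √(16) = 4.

L[2][0] = 3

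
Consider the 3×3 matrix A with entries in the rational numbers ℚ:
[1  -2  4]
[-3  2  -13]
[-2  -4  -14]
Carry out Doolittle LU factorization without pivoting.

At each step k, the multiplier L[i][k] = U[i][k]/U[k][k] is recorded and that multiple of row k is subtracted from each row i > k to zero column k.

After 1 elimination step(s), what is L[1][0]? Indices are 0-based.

L[1][0] = -3

k=0: U[0][0]=1
  eliminate (1,0): mult=-3, new row 1: (0, -4, -1); set L[1][0]=-3
  eliminate (2,0): mult=-2, new row 2: (0, -8, -6); set L[2][0]=-2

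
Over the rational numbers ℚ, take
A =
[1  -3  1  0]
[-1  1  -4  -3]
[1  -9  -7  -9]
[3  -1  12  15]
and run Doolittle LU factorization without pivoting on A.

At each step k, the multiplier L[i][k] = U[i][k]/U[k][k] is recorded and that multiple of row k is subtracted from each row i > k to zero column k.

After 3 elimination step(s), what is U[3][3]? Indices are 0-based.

U[3][3] = 3

[col 0] pivot 1
  R1 -= -1*R0 → (0, -2, -3, -3)  (L[1][0] := -1)
  R2 -= 1*R0 → (0, -6, -8, -9)  (L[2][0] := 1)
  R3 -= 3*R0 → (0, 8, 9, 15)  (L[3][0] := 3)
[col 1] pivot -2
  R2 -= 3*R1 → (0, 0, 1, 0)  (L[2][1] := 3)
  R3 -= -4*R1 → (0, 0, -3, 3)  (L[3][1] := -4)
[col 2] pivot 1
  R3 -= -3*R2 → (0, 0, 0, 3)  (L[3][2] := -3)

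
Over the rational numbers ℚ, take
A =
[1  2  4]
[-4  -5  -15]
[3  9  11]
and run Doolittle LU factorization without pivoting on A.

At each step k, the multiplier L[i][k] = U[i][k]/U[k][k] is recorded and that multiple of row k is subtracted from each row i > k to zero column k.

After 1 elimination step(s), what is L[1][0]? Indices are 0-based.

Step 1: pivot at (0,0) is 1.
  row1 ← row1 − (-4)·row0  ⇒  L[1][0]=-4, U row1=(0, 3, 1)
  row2 ← row2 − (3)·row0  ⇒  L[2][0]=3, U row2=(0, 3, -1)

L[1][0] = -4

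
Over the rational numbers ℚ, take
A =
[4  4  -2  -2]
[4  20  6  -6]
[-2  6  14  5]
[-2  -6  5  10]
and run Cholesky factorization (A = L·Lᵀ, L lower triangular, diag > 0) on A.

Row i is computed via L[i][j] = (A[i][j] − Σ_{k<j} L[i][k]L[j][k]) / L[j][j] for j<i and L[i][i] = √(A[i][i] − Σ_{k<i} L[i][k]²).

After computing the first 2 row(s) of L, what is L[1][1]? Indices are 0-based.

L[1][1] = 4

Step 1: L[0][0] = √(4) = 2.
  L[1][0] = (4) / L[0][0] = 2.
Step 2: L[1][1] = √(16) = 4.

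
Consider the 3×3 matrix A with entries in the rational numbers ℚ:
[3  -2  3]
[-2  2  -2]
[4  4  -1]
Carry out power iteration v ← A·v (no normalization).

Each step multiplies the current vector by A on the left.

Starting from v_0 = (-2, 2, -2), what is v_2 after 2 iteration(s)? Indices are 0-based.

v_2 = (-66, 52, -18)

v_0 = (-2, 2, -2).
v_1 = A·v_0 = (-16, 12, 2).
v_2 = A·v_1 = (-66, 52, -18).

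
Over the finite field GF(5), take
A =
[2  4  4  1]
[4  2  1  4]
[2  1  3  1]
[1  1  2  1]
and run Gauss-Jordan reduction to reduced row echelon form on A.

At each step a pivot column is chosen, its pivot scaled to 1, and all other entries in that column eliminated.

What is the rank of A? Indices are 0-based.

rank = 4

pivot(0,0)=2: scale R0 → (1, 2, 2, 3)
  clear (1,0): R1 −= (4)R0 → (0, 4, 3, 2)
  clear (2,0): R2 −= (2)R0 → (0, 2, 4, 0)
  clear (3,0): R3 −= (1)R0 → (0, 4, 0, 3)
pivot(1,1)=4: scale R1 → (0, 1, 2, 3)
  clear (0,1): R0 −= (2)R1 → (1, 0, 3, 2)
  clear (2,1): R2 −= (2)R1 → (0, 0, 0, 4)
  clear (3,1): R3 −= (4)R1 → (0, 0, 2, 1)
pivot(2,2): swap R2↔R3
pivot(2,2)=2: scale R2 → (0, 0, 1, 3)
  clear (0,2): R0 −= (3)R2 → (1, 0, 0, 3)
  clear (1,2): R1 −= (2)R2 → (0, 1, 0, 2)
pivot(3,3)=4: scale R3 → (0, 0, 0, 1)
  clear (0,3): R0 −= (3)R3 → (1, 0, 0, 0)
  clear (1,3): R1 −= (2)R3 → (0, 1, 0, 0)
  clear (2,3): R2 −= (3)R3 → (0, 0, 1, 0)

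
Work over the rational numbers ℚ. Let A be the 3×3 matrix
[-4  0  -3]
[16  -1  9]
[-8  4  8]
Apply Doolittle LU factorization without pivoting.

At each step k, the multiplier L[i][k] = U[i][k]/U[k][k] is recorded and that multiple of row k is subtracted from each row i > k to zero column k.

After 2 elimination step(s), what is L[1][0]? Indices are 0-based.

L[1][0] = -4

k=0: U[0][0]=-4
  eliminate (1,0): mult=-4, new row 1: (0, -1, -3); set L[1][0]=-4
  eliminate (2,0): mult=2, new row 2: (0, 4, 14); set L[2][0]=2
k=1: U[1][1]=-1
  eliminate (2,1): mult=-4, new row 2: (0, 0, 2); set L[2][1]=-4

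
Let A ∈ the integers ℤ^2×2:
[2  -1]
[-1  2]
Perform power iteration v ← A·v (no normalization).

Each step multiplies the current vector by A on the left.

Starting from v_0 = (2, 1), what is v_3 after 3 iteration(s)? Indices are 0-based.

v_3 = (15, -12)

v_0 = (2, 1).
v_1 = A·v_0 = (3, 0).
v_2 = A·v_1 = (6, -3).
v_3 = A·v_2 = (15, -12).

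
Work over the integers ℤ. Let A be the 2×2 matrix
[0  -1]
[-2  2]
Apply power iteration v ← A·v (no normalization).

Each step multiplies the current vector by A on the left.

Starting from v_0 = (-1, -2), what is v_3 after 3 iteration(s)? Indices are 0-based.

v_0 = (-1, -2).
v_1 = A·v_0 = (2, -2).
v_2 = A·v_1 = (2, -8).
v_3 = A·v_2 = (8, -20).

v_3 = (8, -20)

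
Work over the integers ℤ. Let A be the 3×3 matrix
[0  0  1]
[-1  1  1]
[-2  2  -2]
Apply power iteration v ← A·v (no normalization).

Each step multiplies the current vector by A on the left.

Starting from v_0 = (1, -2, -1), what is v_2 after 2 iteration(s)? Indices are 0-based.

v_2 = (-4, -7, 2)

v_0 = (1, -2, -1).
v_1 = A·v_0 = (-1, -4, -4).
v_2 = A·v_1 = (-4, -7, 2).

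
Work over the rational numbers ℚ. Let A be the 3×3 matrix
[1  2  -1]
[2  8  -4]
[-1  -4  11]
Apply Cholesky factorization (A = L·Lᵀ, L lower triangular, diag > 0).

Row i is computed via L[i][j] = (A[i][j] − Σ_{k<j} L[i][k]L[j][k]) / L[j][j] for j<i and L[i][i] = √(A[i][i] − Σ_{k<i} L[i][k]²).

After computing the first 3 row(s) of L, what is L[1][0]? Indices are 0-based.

L[1][0] = 2

Step 1: L[0][0] = √(1) = 1.
  L[1][0] = (2) / L[0][0] = 2.
Step 2: L[1][1] = √(4) = 2.
  L[2][0] = (-1) / L[0][0] = -1.
  L[2][1] = (-2) / L[1][1] = -1.
Step 3: L[2][2] = √(9) = 3.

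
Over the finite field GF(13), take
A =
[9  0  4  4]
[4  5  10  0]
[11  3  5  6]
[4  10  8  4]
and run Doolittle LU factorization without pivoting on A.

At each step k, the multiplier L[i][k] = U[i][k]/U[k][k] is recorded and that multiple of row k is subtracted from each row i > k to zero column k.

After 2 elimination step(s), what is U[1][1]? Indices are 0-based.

k=0: U[0][0]=9
  eliminate (1,0): mult=12, new row 1: (0, 5, 1, 4); set L[1][0]=12
  eliminate (2,0): mult=7, new row 2: (0, 3, 3, 4); set L[2][0]=7
  eliminate (3,0): mult=12, new row 3: (0, 10, 12, 8); set L[3][0]=12
k=1: U[1][1]=5
  eliminate (2,1): mult=11, new row 2: (0, 0, 5, 12); set L[2][1]=11
  eliminate (3,1): mult=2, new row 3: (0, 0, 10, 0); set L[3][1]=2

U[1][1] = 5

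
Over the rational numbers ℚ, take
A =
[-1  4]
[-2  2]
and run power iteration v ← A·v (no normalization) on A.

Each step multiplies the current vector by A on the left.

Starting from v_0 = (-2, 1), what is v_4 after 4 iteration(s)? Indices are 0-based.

v_4 = (-126, -36)

v_0 = (-2, 1).
v_1 = A·v_0 = (6, 6).
v_2 = A·v_1 = (18, 0).
v_3 = A·v_2 = (-18, -36).
v_4 = A·v_3 = (-126, -36).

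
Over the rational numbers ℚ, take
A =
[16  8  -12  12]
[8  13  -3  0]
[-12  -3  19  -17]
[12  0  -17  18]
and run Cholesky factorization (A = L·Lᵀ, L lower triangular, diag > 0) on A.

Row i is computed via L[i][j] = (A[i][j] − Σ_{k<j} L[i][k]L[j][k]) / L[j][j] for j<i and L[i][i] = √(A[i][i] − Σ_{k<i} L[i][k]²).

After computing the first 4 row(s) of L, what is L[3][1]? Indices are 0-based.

Step 1: L[0][0] = √(16) = 4.
  L[1][0] = (8) / L[0][0] = 2.
Step 2: L[1][1] = √(9) = 3.
  L[2][0] = (-12) / L[0][0] = -3.
  L[2][1] = (3) / L[1][1] = 1.
Step 3: L[2][2] = √(9) = 3.
  L[3][0] = (12) / L[0][0] = 3.
  L[3][1] = (-6) / L[1][1] = -2.
  L[3][2] = (-6) / L[2][2] = -2.
Step 4: L[3][3] = √(1) = 1.

L[3][1] = -2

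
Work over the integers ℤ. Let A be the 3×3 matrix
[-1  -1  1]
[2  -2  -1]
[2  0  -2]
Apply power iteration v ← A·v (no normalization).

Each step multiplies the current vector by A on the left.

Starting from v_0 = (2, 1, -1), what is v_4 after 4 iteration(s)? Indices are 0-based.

v_4 = (-13, -216, -122)

v_0 = (2, 1, -1).
v_1 = A·v_0 = (-4, 3, 6).
v_2 = A·v_1 = (7, -20, -20).
v_3 = A·v_2 = (-7, 74, 54).
v_4 = A·v_3 = (-13, -216, -122).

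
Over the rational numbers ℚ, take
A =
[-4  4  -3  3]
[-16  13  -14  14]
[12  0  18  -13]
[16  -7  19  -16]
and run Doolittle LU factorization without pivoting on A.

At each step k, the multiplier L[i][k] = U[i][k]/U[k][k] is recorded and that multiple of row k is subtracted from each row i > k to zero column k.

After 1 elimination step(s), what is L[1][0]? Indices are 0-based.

Step 1: pivot at (0,0) is -4.
  row1 ← row1 − (4)·row0  ⇒  L[1][0]=4, U row1=(0, -3, -2, 2)
  row2 ← row2 − (-3)·row0  ⇒  L[2][0]=-3, U row2=(0, 12, 9, -4)
  row3 ← row3 − (-4)·row0  ⇒  L[3][0]=-4, U row3=(0, 9, 7, -4)

L[1][0] = 4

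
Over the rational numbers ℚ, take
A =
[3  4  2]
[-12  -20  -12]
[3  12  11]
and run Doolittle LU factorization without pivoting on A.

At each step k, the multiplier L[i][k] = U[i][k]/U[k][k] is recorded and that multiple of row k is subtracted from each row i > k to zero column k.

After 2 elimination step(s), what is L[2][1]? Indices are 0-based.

L[2][1] = -2

k=0: U[0][0]=3
  eliminate (1,0): mult=-4, new row 1: (0, -4, -4); set L[1][0]=-4
  eliminate (2,0): mult=1, new row 2: (0, 8, 9); set L[2][0]=1
k=1: U[1][1]=-4
  eliminate (2,1): mult=-2, new row 2: (0, 0, 1); set L[2][1]=-2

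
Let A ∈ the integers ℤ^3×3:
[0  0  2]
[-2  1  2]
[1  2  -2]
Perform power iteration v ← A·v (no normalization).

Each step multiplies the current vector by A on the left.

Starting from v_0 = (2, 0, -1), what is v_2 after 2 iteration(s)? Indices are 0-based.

v_2 = (8, 6, -22)

v_0 = (2, 0, -1).
v_1 = A·v_0 = (-2, -6, 4).
v_2 = A·v_1 = (8, 6, -22).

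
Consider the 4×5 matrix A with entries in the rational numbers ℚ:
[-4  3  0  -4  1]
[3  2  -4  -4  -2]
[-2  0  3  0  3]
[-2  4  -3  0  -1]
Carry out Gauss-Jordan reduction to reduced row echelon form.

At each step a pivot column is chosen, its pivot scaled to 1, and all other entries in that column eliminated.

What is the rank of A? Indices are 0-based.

rank = 4

[1] R0 /= -4  ⇒  (1, -3/4, 0, 1, -1/4)
     R1 -= 3·R0  ⇒  (0, 17/4, -4, -7, -5/4)
     R2 -= -2·R0  ⇒  (0, -3/2, 3, 2, 5/2)
     R3 -= -2·R0  ⇒  (0, 5/2, -3, 2, -3/2)
[2] R1 /= 17/4  ⇒  (0, 1, -16/17, -28/17, -5/17)
     R0 -= -3/4·R1  ⇒  (1, 0, -12/17, -4/17, -8/17)
     R2 -= -3/2·R1  ⇒  (0, 0, 27/17, -8/17, 35/17)
     R3 -= 5/2·R1  ⇒  (0, 0, -11/17, 104/17, -13/17)
[3] R2 /= 27/17  ⇒  (0, 0, 1, -8/27, 35/27)
     R0 -= -12/17·R2  ⇒  (1, 0, 0, -4/9, 4/9)
     R1 -= -16/17·R2  ⇒  (0, 1, 0, -52/27, 25/27)
     R3 -= -11/17·R2  ⇒  (0, 0, 0, 160/27, 2/27)
[4] R3 /= 160/27  ⇒  (0, 0, 0, 1, 1/80)
     R0 -= -4/9·R3  ⇒  (1, 0, 0, 0, 9/20)
     R1 -= -52/27·R3  ⇒  (0, 1, 0, 0, 19/20)
     R2 -= -8/27·R3  ⇒  (0, 0, 1, 0, 13/10)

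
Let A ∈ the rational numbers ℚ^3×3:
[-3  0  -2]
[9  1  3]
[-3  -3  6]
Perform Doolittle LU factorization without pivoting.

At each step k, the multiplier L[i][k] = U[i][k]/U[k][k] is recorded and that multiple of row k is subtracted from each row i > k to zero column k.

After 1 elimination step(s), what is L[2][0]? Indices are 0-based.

[col 0] pivot -3
  R1 -= -3*R0 → (0, 1, -3)  (L[1][0] := -3)
  R2 -= 1*R0 → (0, -3, 8)  (L[2][0] := 1)

L[2][0] = 1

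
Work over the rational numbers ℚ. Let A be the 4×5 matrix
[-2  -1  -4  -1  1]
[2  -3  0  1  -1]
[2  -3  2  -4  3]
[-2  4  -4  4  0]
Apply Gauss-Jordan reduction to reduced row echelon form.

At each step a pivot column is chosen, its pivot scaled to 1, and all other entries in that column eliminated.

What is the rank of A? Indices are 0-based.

rank = 4

pivot(0,0)=-2: scale R0 → (1, 1/2, 2, 1/2, -1/2)
  clear (1,0): R1 −= (2)R0 → (0, -4, -4, 0, 0)
  clear (2,0): R2 −= (2)R0 → (0, -4, -2, -5, 4)
  clear (3,0): R3 −= (-2)R0 → (0, 5, 0, 5, -1)
pivot(1,1)=-4: scale R1 → (0, 1, 1, 0, 0)
  clear (0,1): R0 −= (1/2)R1 → (1, 0, 3/2, 1/2, -1/2)
  clear (2,1): R2 −= (-4)R1 → (0, 0, 2, -5, 4)
  clear (3,1): R3 −= (5)R1 → (0, 0, -5, 5, -1)
pivot(2,2)=2: scale R2 → (0, 0, 1, -5/2, 2)
  clear (0,2): R0 −= (3/2)R2 → (1, 0, 0, 17/4, -7/2)
  clear (1,2): R1 −= (1)R2 → (0, 1, 0, 5/2, -2)
  clear (3,2): R3 −= (-5)R2 → (0, 0, 0, -15/2, 9)
pivot(3,3)=-15/2: scale R3 → (0, 0, 0, 1, -6/5)
  clear (0,3): R0 −= (17/4)R3 → (1, 0, 0, 0, 8/5)
  clear (1,3): R1 −= (5/2)R3 → (0, 1, 0, 0, 1)
  clear (2,3): R2 −= (-5/2)R3 → (0, 0, 1, 0, -1)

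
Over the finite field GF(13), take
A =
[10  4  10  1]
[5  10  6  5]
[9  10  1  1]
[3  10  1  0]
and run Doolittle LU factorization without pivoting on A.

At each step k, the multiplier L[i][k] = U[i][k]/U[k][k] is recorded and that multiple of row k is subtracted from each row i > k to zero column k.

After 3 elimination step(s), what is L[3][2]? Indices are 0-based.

L[3][2] = 7

[col 0] pivot 10
  R1 -= 7*R0 → (0, 8, 1, 11)  (L[1][0] := 7)
  R2 -= 10*R0 → (0, 9, 5, 4)  (L[2][0] := 10)
  R3 -= 12*R0 → (0, 1, 11, 1)  (L[3][0] := 12)
[col 1] pivot 8
  R2 -= 6*R1 → (0, 0, 12, 3)  (L[2][1] := 6)
  R3 -= 5*R1 → (0, 0, 6, 11)  (L[3][1] := 5)
[col 2] pivot 12
  R3 -= 7*R2 → (0, 0, 0, 3)  (L[3][2] := 7)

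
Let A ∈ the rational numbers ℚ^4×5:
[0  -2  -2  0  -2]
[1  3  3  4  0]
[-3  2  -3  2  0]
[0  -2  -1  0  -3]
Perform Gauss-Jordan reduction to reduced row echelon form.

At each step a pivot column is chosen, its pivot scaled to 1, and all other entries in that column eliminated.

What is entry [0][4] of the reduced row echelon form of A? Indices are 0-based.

M[0][4] = 11/7

step 1: exchange rows 0,1
step 1: normalize row 0 (÷1) = (1, 3, 3, 4, 0)
  row 2: subtract -3×row0 = (0, 11, 6, 14, 0)
step 2: normalize row 1 (÷-2) = (0, 1, 1, 0, 1)
  row 0: subtract 3×row1 = (1, 0, 0, 4, -3)
  row 2: subtract 11×row1 = (0, 0, -5, 14, -11)
  row 3: subtract -2×row1 = (0, 0, 1, 0, -1)
step 3: normalize row 2 (÷-5) = (0, 0, 1, -14/5, 11/5)
  row 1: subtract 1×row2 = (0, 1, 0, 14/5, -6/5)
  row 3: subtract 1×row2 = (0, 0, 0, 14/5, -16/5)
step 4: normalize row 3 (÷14/5) = (0, 0, 0, 1, -8/7)
  row 0: subtract 4×row3 = (1, 0, 0, 0, 11/7)
  row 1: subtract 14/5×row3 = (0, 1, 0, 0, 2)
  row 2: subtract -14/5×row3 = (0, 0, 1, 0, -1)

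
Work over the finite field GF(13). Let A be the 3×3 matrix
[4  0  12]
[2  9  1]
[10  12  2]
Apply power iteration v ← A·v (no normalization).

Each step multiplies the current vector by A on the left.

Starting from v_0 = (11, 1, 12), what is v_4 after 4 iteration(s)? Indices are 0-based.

v_4 = (0, 12, 2)

v_0 = (11, 1, 12).
v_1 = A·v_0 = (6, 4, 3).
v_2 = A·v_1 = (8, 12, 10).
v_3 = A·v_2 = (9, 4, 10).
v_4 = A·v_3 = (0, 12, 2).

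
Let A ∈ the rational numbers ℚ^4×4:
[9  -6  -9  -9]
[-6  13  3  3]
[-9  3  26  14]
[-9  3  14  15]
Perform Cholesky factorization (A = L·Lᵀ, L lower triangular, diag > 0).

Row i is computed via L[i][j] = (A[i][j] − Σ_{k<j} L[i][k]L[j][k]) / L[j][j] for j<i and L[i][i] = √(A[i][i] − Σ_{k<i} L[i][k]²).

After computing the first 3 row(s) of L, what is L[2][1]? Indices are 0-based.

L[2][1] = -1

Step 1: L[0][0] = √(9) = 3.
  L[1][0] = (-6) / L[0][0] = -2.
Step 2: L[1][1] = √(9) = 3.
  L[2][0] = (-9) / L[0][0] = -3.
  L[2][1] = (-3) / L[1][1] = -1.
Step 3: L[2][2] = √(16) = 4.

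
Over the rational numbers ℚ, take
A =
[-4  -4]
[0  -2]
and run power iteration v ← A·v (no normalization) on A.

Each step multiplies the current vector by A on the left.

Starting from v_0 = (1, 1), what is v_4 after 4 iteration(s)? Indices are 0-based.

v_0 = (1, 1).
v_1 = A·v_0 = (-8, -2).
v_2 = A·v_1 = (40, 4).
v_3 = A·v_2 = (-176, -8).
v_4 = A·v_3 = (736, 16).

v_4 = (736, 16)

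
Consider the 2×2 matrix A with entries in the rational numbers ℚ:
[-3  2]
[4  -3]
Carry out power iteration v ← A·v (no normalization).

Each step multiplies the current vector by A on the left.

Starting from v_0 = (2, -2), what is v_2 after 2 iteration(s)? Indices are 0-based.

v_2 = (58, -82)

v_0 = (2, -2).
v_1 = A·v_0 = (-10, 14).
v_2 = A·v_1 = (58, -82).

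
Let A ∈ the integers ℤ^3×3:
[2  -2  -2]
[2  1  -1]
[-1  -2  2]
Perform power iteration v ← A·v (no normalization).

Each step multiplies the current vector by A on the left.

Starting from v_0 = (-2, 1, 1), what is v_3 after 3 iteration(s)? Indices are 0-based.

v_3 = (-20, -66, 96)

v_0 = (-2, 1, 1).
v_1 = A·v_0 = (-8, -4, 2).
v_2 = A·v_1 = (-12, -22, 20).
v_3 = A·v_2 = (-20, -66, 96).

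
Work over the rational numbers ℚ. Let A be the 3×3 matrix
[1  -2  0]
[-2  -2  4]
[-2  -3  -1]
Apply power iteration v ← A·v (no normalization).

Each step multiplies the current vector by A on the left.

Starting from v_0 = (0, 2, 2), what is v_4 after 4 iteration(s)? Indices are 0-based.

v_4 = (-156, 152, -532)

v_0 = (0, 2, 2).
v_1 = A·v_0 = (-4, 4, -8).
v_2 = A·v_1 = (-12, -32, 4).
v_3 = A·v_2 = (52, 104, 116).
v_4 = A·v_3 = (-156, 152, -532).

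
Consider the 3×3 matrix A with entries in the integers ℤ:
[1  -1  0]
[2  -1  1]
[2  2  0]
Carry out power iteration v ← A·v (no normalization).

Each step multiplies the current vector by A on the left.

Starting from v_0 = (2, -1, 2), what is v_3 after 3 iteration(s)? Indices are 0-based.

v_0 = (2, -1, 2).
v_1 = A·v_0 = (3, 7, 2).
v_2 = A·v_1 = (-4, 1, 20).
v_3 = A·v_2 = (-5, 11, -6).

v_3 = (-5, 11, -6)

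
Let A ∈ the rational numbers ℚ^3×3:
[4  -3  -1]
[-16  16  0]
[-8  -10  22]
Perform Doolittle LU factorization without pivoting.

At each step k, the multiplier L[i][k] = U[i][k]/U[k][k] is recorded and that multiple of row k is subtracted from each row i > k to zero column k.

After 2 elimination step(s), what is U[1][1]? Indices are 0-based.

[col 0] pivot 4
  R1 -= -4*R0 → (0, 4, -4)  (L[1][0] := -4)
  R2 -= -2*R0 → (0, -16, 20)  (L[2][0] := -2)
[col 1] pivot 4
  R2 -= -4*R1 → (0, 0, 4)  (L[2][1] := -4)

U[1][1] = 4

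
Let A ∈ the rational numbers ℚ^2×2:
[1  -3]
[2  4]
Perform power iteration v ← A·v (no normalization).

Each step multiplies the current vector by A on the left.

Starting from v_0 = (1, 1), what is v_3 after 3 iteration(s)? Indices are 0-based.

v_3 = (-80, 40)

v_0 = (1, 1).
v_1 = A·v_0 = (-2, 6).
v_2 = A·v_1 = (-20, 20).
v_3 = A·v_2 = (-80, 40).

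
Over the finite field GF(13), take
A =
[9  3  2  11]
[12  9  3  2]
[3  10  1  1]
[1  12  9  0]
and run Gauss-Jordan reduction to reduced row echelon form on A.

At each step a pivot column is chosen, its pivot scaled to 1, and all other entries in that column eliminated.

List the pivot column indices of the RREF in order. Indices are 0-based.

[1] R0 /= 9  ⇒  (1, 9, 6, 7)
     R1 -= 12·R0  ⇒  (0, 5, 9, 9)
     R2 -= 3·R0  ⇒  (0, 9, 9, 6)
     R3 -= 1·R0  ⇒  (0, 3, 3, 6)
[2] R1 /= 5  ⇒  (0, 1, 7, 7)
     R0 -= 9·R1  ⇒  (1, 0, 8, 9)
     R2 -= 9·R1  ⇒  (0, 0, 11, 8)
     R3 -= 3·R1  ⇒  (0, 0, 8, 11)
[3] R2 /= 11  ⇒  (0, 0, 1, 9)
     R0 -= 8·R2  ⇒  (1, 0, 0, 2)
     R1 -= 7·R2  ⇒  (0, 1, 0, 9)
     R3 -= 8·R2  ⇒  (0, 0, 0, 4)
[4] R3 /= 4  ⇒  (0, 0, 0, 1)
     R0 -= 2·R3  ⇒  (1, 0, 0, 0)
     R1 -= 9·R3  ⇒  (0, 1, 0, 0)
     R2 -= 9·R3  ⇒  (0, 0, 1, 0)

pivot columns: 0, 1, 2, 3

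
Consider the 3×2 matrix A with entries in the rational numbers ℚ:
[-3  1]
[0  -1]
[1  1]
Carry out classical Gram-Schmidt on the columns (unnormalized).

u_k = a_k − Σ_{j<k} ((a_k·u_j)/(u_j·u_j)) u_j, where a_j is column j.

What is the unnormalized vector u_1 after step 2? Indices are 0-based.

u_1 = (2/5, -1, 6/5)

Step 1: u_0 = a_0 = (-3, 0, 1).
Step 2: u_1 = a_1 − (-1/5)·u_0 = (2/5, -1, 6/5).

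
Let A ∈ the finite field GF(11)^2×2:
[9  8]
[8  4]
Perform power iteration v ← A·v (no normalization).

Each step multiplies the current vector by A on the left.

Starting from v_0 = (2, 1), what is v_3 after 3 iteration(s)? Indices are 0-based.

v_0 = (2, 1).
v_1 = A·v_0 = (4, 9).
v_2 = A·v_1 = (9, 2).
v_3 = A·v_2 = (9, 3).

v_3 = (9, 3)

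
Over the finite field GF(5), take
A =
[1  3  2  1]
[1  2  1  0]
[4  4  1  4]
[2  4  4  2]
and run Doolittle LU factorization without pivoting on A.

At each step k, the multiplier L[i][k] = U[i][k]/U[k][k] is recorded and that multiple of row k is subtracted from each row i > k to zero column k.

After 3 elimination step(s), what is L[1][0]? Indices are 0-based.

k=0: U[0][0]=1
  eliminate (1,0): mult=1, new row 1: (0, 4, 4, 4); set L[1][0]=1
  eliminate (2,0): mult=4, new row 2: (0, 2, 3, 0); set L[2][0]=4
  eliminate (3,0): mult=2, new row 3: (0, 3, 0, 0); set L[3][0]=2
k=1: U[1][1]=4
  eliminate (2,1): mult=3, new row 2: (0, 0, 1, 3); set L[2][1]=3
  eliminate (3,1): mult=2, new row 3: (0, 0, 2, 2); set L[3][1]=2
k=2: U[2][2]=1
  eliminate (3,2): mult=2, new row 3: (0, 0, 0, 1); set L[3][2]=2

L[1][0] = 1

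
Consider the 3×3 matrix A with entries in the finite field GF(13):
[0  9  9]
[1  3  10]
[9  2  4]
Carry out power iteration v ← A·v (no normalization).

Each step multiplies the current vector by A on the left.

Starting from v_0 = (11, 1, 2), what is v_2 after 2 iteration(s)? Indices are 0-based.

v_0 = (11, 1, 2).
v_1 = A·v_0 = (1, 8, 5).
v_2 = A·v_1 = (0, 10, 6).

v_2 = (0, 10, 6)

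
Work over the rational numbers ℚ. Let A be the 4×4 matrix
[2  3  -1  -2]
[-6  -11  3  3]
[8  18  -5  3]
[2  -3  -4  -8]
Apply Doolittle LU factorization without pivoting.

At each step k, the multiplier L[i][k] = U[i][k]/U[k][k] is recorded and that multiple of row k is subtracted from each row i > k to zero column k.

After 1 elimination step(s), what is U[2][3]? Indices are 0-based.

U[2][3] = 11

k=0: U[0][0]=2
  eliminate (1,0): mult=-3, new row 1: (0, -2, 0, -3); set L[1][0]=-3
  eliminate (2,0): mult=4, new row 2: (0, 6, -1, 11); set L[2][0]=4
  eliminate (3,0): mult=1, new row 3: (0, -6, -3, -6); set L[3][0]=1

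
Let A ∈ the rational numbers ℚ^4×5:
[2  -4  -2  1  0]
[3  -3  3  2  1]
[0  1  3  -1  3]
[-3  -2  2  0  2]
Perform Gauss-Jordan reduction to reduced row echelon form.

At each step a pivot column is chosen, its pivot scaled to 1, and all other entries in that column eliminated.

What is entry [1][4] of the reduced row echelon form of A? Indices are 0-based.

M[1][4] = -40/61

step 1: normalize row 0 (÷2) = (1, -2, -1, 1/2, 0)
  row 1: subtract 3×row0 = (0, 3, 6, 1/2, 1)
  row 3: subtract -3×row0 = (0, -8, -1, 3/2, 2)
step 2: normalize row 1 (÷3) = (0, 1, 2, 1/6, 1/3)
  row 0: subtract -2×row1 = (1, 0, 3, 5/6, 2/3)
  row 2: subtract 1×row1 = (0, 0, 1, -7/6, 8/3)
  row 3: subtract -8×row1 = (0, 0, 15, 17/6, 14/3)
step 3: normalize row 2 (÷1) = (0, 0, 1, -7/6, 8/3)
  row 0: subtract 3×row2 = (1, 0, 0, 13/3, -22/3)
  row 1: subtract 2×row2 = (0, 1, 0, 5/2, -5)
  row 3: subtract 15×row2 = (0, 0, 0, 61/3, -106/3)
step 4: normalize row 3 (÷61/3) = (0, 0, 0, 1, -106/61)
  row 0: subtract 13/3×row3 = (1, 0, 0, 0, 12/61)
  row 1: subtract 5/2×row3 = (0, 1, 0, 0, -40/61)
  row 2: subtract -7/6×row3 = (0, 0, 1, 0, 39/61)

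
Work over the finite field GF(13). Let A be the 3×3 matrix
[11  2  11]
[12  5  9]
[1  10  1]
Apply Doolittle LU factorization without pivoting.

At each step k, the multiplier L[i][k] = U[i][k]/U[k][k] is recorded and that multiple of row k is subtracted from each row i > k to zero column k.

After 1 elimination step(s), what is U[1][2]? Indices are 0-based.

k=0: U[0][0]=11
  eliminate (1,0): mult=7, new row 1: (0, 4, 10); set L[1][0]=7
  eliminate (2,0): mult=6, new row 2: (0, 11, 0); set L[2][0]=6

U[1][2] = 10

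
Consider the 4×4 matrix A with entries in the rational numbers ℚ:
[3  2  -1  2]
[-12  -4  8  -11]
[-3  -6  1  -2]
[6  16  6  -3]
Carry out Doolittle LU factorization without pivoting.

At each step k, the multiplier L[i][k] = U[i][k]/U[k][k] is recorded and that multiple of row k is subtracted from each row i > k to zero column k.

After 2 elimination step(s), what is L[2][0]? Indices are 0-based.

L[2][0] = -1

Step 1: pivot at (0,0) is 3.
  row1 ← row1 − (-4)·row0  ⇒  L[1][0]=-4, U row1=(0, 4, 4, -3)
  row2 ← row2 − (-1)·row0  ⇒  L[2][0]=-1, U row2=(0, -4, 0, 0)
  row3 ← row3 − (2)·row0  ⇒  L[3][0]=2, U row3=(0, 12, 8, -7)
Step 2: pivot at (1,1) is 4.
  row2 ← row2 − (-1)·row1  ⇒  L[2][1]=-1, U row2=(0, 0, 4, -3)
  row3 ← row3 − (3)·row1  ⇒  L[3][1]=3, U row3=(0, 0, -4, 2)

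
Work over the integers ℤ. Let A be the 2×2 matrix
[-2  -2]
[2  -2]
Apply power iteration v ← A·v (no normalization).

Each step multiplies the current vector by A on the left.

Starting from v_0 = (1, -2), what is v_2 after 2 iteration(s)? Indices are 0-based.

v_2 = (-16, -8)

v_0 = (1, -2).
v_1 = A·v_0 = (2, 6).
v_2 = A·v_1 = (-16, -8).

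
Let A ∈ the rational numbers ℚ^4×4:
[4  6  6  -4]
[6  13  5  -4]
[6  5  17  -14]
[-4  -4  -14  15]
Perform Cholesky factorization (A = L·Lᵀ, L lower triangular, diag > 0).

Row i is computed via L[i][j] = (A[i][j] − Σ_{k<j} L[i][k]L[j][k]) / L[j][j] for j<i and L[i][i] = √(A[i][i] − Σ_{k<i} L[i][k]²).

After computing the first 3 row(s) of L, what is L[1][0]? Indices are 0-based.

L[1][0] = 3

Step 1: L[0][0] = √(4) = 2.
  L[1][0] = (6) / L[0][0] = 3.
Step 2: L[1][1] = √(4) = 2.
  L[2][0] = (6) / L[0][0] = 3.
  L[2][1] = (-4) / L[1][1] = -2.
Step 3: L[2][2] = √(4) = 2.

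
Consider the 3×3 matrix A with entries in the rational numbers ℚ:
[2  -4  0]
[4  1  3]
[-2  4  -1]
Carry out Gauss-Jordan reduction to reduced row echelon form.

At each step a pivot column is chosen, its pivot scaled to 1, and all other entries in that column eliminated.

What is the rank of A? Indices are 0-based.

[1] R0 /= 2  ⇒  (1, -2, 0)
     R1 -= 4·R0  ⇒  (0, 9, 3)
     R2 -= -2·R0  ⇒  (0, 0, -1)
[2] R1 /= 9  ⇒  (0, 1, 1/3)
     R0 -= -2·R1  ⇒  (1, 0, 2/3)
[3] R2 /= -1  ⇒  (0, 0, 1)
     R0 -= 2/3·R2  ⇒  (1, 0, 0)
     R1 -= 1/3·R2  ⇒  (0, 1, 0)

rank = 3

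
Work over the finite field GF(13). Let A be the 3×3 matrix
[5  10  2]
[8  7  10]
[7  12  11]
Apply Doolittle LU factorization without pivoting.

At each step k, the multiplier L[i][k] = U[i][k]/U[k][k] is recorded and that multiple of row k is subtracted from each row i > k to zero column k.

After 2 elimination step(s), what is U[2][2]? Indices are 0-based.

U[2][2] = 9

[col 0] pivot 5
  R1 -= 12*R0 → (0, 4, 12)  (L[1][0] := 12)
  R2 -= 4*R0 → (0, 11, 3)  (L[2][0] := 4)
[col 1] pivot 4
  R2 -= 6*R1 → (0, 0, 9)  (L[2][1] := 6)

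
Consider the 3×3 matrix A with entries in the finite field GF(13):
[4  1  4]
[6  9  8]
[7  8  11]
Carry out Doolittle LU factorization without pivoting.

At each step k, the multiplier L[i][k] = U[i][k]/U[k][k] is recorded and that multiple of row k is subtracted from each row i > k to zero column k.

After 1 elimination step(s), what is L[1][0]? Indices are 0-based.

k=0: U[0][0]=4
  eliminate (1,0): mult=8, new row 1: (0, 1, 2); set L[1][0]=8
  eliminate (2,0): mult=5, new row 2: (0, 3, 4); set L[2][0]=5

L[1][0] = 8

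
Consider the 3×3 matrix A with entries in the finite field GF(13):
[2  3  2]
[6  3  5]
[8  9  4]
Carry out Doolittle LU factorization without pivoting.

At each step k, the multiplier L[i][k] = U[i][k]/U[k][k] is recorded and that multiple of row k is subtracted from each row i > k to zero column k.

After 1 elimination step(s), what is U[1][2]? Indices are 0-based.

U[1][2] = 12

k=0: U[0][0]=2
  eliminate (1,0): mult=3, new row 1: (0, 7, 12); set L[1][0]=3
  eliminate (2,0): mult=4, new row 2: (0, 10, 9); set L[2][0]=4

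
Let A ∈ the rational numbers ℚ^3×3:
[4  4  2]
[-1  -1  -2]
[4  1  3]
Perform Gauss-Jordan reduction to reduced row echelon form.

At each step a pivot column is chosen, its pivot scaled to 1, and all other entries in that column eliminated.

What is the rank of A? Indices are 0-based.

step 1: normalize row 0 (÷4) = (1, 1, 1/2)
  row 1: subtract -1×row0 = (0, 0, -3/2)
  row 2: subtract 4×row0 = (0, -3, 1)
step 2: exchange rows 1,2
step 2: normalize row 1 (÷-3) = (0, 1, -1/3)
  row 0: subtract 1×row1 = (1, 0, 5/6)
step 3: normalize row 2 (÷-3/2) = (0, 0, 1)
  row 0: subtract 5/6×row2 = (1, 0, 0)
  row 1: subtract -1/3×row2 = (0, 1, 0)

rank = 3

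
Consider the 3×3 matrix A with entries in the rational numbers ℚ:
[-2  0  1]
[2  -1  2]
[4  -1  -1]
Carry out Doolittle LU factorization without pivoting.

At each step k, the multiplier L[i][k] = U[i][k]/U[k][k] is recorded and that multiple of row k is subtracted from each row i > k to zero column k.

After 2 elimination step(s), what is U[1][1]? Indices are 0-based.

U[1][1] = -1

[col 0] pivot -2
  R1 -= -1*R0 → (0, -1, 3)  (L[1][0] := -1)
  R2 -= -2*R0 → (0, -1, 1)  (L[2][0] := -2)
[col 1] pivot -1
  R2 -= 1*R1 → (0, 0, -2)  (L[2][1] := 1)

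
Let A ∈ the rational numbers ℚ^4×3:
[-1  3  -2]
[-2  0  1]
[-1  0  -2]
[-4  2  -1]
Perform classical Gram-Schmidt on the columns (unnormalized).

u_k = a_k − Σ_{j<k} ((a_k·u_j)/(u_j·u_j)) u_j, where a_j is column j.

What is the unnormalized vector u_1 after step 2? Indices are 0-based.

Step 1: u_0 = a_0 = (-1, -2, -1, -4).
Step 2: u_1 = a_1 − (-1/2)·u_0 = (5/2, -1, -1/2, 0).

u_1 = (5/2, -1, -1/2, 0)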